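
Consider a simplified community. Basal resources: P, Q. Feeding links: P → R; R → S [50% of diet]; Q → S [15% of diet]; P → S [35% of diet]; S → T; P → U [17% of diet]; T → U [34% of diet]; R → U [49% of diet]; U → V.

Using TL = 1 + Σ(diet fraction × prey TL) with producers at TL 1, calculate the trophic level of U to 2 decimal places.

R: 1 + 1 = 2
S: 1 + (0.5×2 + 0.15×1 + 0.35×1) = 2.5
T: 1 + 2.5 = 3.5
U: 1 + (0.17×1 + 0.34×3.5 + 0.49×2) = 3.34
V: 1 + 3.34 = 4.34

3.34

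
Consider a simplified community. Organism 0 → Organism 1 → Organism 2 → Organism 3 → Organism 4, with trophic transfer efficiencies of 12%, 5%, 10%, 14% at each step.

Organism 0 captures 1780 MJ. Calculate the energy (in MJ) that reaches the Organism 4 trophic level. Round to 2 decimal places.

Organism 1: 1780 × 0.12 = 213.6 MJ
Organism 2: 213.6 × 0.05 = 10.68 MJ
Organism 3: 10.68 × 0.1 = 1.068 MJ
Organism 4: 1.068 × 0.14 = 0.14952 MJ

0.15 MJ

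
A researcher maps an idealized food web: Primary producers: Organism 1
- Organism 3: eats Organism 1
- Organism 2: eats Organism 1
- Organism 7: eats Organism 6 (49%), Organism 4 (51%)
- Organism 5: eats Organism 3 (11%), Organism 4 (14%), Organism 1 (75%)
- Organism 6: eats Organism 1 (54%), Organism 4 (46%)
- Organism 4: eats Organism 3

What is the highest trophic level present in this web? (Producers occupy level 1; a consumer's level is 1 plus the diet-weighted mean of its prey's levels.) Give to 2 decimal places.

3.96

Organism 2: 1 + 1 = 2
Organism 3: 1 + 1 = 2
Organism 4: 1 + 2 = 3
Organism 5: 1 + (0.11×2 + 0.14×3 + 0.75×1) = 2.39
Organism 6: 1 + (0.54×1 + 0.46×3) = 2.92
Organism 7: 1 + (0.49×2.92 + 0.51×3) = 3.9608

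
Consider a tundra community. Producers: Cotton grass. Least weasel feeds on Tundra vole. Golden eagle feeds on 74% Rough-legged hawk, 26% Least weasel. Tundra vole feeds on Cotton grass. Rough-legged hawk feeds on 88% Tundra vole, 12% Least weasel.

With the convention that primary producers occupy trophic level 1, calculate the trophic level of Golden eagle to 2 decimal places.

Tundra vole: 1 + 1 = 2
Least weasel: 1 + 2 = 3
Rough-legged hawk: 1 + (0.88×2 + 0.12×3) = 3.12
Golden eagle: 1 + (0.74×3.12 + 0.26×3) = 4.0888

4.09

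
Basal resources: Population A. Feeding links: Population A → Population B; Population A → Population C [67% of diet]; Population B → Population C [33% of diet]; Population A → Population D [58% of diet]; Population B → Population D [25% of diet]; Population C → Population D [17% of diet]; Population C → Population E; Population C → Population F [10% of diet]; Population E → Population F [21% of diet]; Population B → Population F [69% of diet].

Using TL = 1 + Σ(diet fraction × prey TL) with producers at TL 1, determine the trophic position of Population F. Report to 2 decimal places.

Population B: 1 + 1 = 2
Population C: 1 + (0.67×1 + 0.33×2) = 2.33
Population D: 1 + (0.58×1 + 0.25×2 + 0.17×2.33) = 2.4761
Population E: 1 + 2.33 = 3.33
Population F: 1 + (0.1×2.33 + 0.21×3.33 + 0.69×2) = 3.3123

3.31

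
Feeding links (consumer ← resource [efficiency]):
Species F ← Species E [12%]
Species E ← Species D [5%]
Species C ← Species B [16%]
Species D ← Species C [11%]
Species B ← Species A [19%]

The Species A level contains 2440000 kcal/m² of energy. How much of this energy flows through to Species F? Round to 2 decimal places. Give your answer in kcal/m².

48.96 kcal/m²

Species B: 2440000 × 0.19 = 463600 kcal/m²
Species C: 463600 × 0.16 = 74176 kcal/m²
Species D: 74176 × 0.11 = 8159.36 kcal/m²
Species E: 8159.36 × 0.05 = 407.968 kcal/m²
Species F: 407.968 × 0.12 = 48.95616 kcal/m²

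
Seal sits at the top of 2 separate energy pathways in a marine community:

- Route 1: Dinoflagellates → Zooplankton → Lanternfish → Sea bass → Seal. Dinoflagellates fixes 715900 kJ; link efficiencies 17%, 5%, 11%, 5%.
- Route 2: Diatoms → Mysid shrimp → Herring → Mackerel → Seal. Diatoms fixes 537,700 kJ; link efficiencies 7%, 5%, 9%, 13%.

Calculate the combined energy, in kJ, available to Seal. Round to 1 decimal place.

Route 1: 715900 × 0.17 × 0.05 × 0.11 × 0.05 = 33.468325 kJ
Route 2: 537700 × 0.07 × 0.05 × 0.09 × 0.13 = 22.018815 kJ
Total at Seal: 33.468325 + 22.018815 = 55.48714 kJ

55.5 kJ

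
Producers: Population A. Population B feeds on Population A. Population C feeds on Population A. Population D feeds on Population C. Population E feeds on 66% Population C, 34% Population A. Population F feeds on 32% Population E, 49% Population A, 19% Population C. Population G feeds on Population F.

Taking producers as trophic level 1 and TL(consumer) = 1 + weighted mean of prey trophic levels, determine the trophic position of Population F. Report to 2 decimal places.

2.72

Population B: 1 + 1 = 2
Population C: 1 + 1 = 2
Population D: 1 + 2 = 3
Population E: 1 + (0.66×2 + 0.34×1) = 2.66
Population F: 1 + (0.32×2.66 + 0.49×1 + 0.19×2) = 2.7212
Population G: 1 + 2.7212 = 3.7212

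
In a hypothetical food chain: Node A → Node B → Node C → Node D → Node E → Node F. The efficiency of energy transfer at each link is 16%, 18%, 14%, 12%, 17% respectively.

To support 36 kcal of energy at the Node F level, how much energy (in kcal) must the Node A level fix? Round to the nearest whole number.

437675 kcal

Cumulative transfer efficiency: 0.16 × 0.18 × 0.14 × 0.12 × 0.17 = 0.0000822528
Node A energy = 36 / 0.0000822528 = 437675 kcal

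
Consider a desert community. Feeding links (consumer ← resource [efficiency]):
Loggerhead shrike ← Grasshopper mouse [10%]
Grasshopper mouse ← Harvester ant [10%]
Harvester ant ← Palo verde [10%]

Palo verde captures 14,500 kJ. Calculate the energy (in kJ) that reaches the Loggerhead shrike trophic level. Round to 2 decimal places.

14.50 kJ

Harvester ant: 14500 × 0.1 = 1450 kJ
Grasshopper mouse: 1450 × 0.1 = 145 kJ
Loggerhead shrike: 145 × 0.1 = 14.5 kJ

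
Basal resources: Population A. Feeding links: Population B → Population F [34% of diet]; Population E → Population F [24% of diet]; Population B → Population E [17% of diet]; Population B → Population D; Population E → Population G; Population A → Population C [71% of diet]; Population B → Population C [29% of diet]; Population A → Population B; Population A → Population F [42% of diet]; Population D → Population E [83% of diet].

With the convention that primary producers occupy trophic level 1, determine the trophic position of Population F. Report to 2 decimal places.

Population B: 1 + 1 = 2
Population C: 1 + (0.29×2 + 0.71×1) = 2.29
Population D: 1 + 2 = 3
Population E: 1 + (0.83×3 + 0.17×2) = 3.83
Population F: 1 + (0.34×2 + 0.42×1 + 0.24×3.83) = 3.0192
Population G: 1 + 3.83 = 4.83

3.02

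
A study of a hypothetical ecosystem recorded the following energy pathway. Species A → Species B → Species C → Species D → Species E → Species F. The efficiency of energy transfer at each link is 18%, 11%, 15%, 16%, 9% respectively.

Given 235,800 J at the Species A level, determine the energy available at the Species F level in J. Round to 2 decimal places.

10.08 J

Species B: 235800 × 0.18 = 42444 J
Species C: 42444 × 0.11 = 4668.84 J
Species D: 4668.84 × 0.15 = 700.326 J
Species E: 700.326 × 0.16 = 112.05216 J
Species F: 112.05216 × 0.09 = 10.0846944 J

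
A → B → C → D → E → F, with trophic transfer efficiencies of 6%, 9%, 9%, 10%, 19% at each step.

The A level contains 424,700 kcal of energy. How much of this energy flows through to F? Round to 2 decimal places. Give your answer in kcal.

3.92 kcal

B: 424700 × 0.06 = 25482 kcal
C: 25482 × 0.09 = 2293.38 kcal
D: 2293.38 × 0.09 = 206.4042 kcal
E: 206.4042 × 0.1 = 20.64042 kcal
F: 20.64042 × 0.19 = 3.9216798 kcal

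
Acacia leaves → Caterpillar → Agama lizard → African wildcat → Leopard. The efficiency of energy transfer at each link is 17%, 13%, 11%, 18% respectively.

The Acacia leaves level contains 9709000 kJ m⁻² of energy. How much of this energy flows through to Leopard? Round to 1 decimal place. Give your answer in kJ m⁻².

4248.5 kJ m⁻²

Caterpillar: 9709000 × 0.17 = 1650530 kJ m⁻²
Agama lizard: 1650530 × 0.13 = 214568.9 kJ m⁻²
African wildcat: 214568.9 × 0.11 = 23602.579 kJ m⁻²
Leopard: 23602.579 × 0.18 = 4248.46422 kJ m⁻²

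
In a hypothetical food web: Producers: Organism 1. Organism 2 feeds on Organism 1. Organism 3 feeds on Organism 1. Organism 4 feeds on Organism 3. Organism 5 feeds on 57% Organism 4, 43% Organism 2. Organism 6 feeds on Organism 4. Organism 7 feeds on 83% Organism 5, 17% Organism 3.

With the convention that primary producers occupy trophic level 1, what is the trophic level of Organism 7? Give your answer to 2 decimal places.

4.30

Organism 2: 1 + 1 = 2
Organism 3: 1 + 1 = 2
Organism 4: 1 + 2 = 3
Organism 5: 1 + (0.57×3 + 0.43×2) = 3.57
Organism 6: 1 + 3 = 4
Organism 7: 1 + (0.83×3.57 + 0.17×2) = 4.3031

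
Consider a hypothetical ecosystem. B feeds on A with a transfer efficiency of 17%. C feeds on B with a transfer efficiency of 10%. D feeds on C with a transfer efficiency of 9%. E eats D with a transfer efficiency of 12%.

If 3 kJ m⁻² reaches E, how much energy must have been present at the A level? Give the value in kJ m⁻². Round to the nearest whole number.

Cumulative transfer efficiency: 0.17 × 0.1 × 0.09 × 0.12 = 0.0001836
A energy = 3 / 0.0001836 = 16340 kJ m⁻²

16340 kJ m⁻²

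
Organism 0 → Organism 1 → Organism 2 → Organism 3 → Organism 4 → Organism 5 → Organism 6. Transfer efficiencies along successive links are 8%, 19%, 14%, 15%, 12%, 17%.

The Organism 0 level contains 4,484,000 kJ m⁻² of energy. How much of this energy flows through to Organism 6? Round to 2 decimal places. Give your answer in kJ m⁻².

29.20 kJ m⁻²

Organism 1: 4484000 × 0.08 = 358720 kJ m⁻²
Organism 2: 358720 × 0.19 = 68156.8 kJ m⁻²
Organism 3: 68156.8 × 0.14 = 9541.952 kJ m⁻²
Organism 4: 9541.952 × 0.15 = 1431.2928 kJ m⁻²
Organism 5: 1431.2928 × 0.12 = 171.755136 kJ m⁻²
Organism 6: 171.755136 × 0.17 = 29.19837312 kJ m⁻²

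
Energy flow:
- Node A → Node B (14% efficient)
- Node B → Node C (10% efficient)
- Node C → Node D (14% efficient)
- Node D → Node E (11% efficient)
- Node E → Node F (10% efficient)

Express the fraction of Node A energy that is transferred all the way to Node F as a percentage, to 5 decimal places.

Product of link efficiencies: 0.14 × 0.1 × 0.14 × 0.11 × 0.1 = 0.00002156
As a percentage: 0.00002156 × 100 = 0.00216%

0.00216%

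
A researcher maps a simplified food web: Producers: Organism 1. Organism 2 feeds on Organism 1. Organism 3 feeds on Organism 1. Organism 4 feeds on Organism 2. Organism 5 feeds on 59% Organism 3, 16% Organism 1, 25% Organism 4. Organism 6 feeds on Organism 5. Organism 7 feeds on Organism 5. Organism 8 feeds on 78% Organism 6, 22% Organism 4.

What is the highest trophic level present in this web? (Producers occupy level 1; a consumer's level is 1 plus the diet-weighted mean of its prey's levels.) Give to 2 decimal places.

4.85

Organism 2: 1 + 1 = 2
Organism 3: 1 + 1 = 2
Organism 4: 1 + 2 = 3
Organism 5: 1 + (0.59×2 + 0.16×1 + 0.25×3) = 3.09
Organism 6: 1 + 3.09 = 4.09
Organism 7: 1 + 3.09 = 4.09
Organism 8: 1 + (0.78×4.09 + 0.22×3) = 4.8502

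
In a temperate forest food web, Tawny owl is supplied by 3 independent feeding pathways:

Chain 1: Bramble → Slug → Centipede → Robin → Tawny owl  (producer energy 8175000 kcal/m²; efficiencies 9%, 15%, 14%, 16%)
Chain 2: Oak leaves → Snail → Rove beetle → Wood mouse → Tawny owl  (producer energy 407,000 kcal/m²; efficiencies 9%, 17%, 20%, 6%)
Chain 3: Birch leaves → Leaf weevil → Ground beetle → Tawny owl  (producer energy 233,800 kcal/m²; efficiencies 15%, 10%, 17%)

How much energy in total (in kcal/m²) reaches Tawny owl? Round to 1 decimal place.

3143.0 kcal/m²

Chain 1: 8175000 × 0.09 × 0.15 × 0.14 × 0.16 = 2472.12 kcal/m²
Chain 2: 407000 × 0.09 × 0.17 × 0.2 × 0.06 = 74.7252 kcal/m²
Chain 3: 233800 × 0.15 × 0.1 × 0.17 = 596.19 kcal/m²
Total at Tawny owl: 2472.12 + 74.7252 + 596.19 = 3143.0352 kcal/m²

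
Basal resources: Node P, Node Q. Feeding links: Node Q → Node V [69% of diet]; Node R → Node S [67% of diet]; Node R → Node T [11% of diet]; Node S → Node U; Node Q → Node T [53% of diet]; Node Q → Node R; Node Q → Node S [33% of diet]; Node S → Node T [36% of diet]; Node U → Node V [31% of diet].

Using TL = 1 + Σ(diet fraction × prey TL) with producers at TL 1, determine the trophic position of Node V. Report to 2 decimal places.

2.83

Node R: 1 + 1 = 2
Node S: 1 + (0.33×1 + 0.67×2) = 2.67
Node T: 1 + (0.53×1 + 0.36×2.67 + 0.11×2) = 2.7112
Node U: 1 + 2.67 = 3.67
Node V: 1 + (0.69×1 + 0.31×3.67) = 2.8277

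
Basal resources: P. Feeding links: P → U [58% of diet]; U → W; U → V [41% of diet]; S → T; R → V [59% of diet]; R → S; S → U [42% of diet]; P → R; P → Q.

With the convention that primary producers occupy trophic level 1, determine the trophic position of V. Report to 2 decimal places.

Q: 1 + 1 = 2
R: 1 + 1 = 2
S: 1 + 2 = 3
T: 1 + 3 = 4
U: 1 + (0.58×1 + 0.42×3) = 2.84
V: 1 + (0.41×2.84 + 0.59×2) = 3.3444
W: 1 + 2.84 = 3.84

3.34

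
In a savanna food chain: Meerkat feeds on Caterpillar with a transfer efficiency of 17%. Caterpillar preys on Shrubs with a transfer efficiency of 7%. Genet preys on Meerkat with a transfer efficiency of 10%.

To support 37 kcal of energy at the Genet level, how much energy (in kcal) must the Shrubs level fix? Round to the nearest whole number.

31092 kcal

Cumulative transfer efficiency: 0.07 × 0.17 × 0.1 = 0.00119
Shrubs energy = 37 / 0.00119 = 31092 kcal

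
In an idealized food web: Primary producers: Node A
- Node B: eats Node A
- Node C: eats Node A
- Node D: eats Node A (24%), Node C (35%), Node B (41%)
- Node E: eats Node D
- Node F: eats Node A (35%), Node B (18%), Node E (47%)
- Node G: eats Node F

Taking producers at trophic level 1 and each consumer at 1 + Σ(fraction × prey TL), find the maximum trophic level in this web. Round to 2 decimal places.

Node B: 1 + 1 = 2
Node C: 1 + 1 = 2
Node D: 1 + (0.24×1 + 0.35×2 + 0.41×2) = 2.76
Node E: 1 + 2.76 = 3.76
Node F: 1 + (0.35×1 + 0.18×2 + 0.47×3.76) = 3.4772
Node G: 1 + 3.4772 = 4.4772

4.48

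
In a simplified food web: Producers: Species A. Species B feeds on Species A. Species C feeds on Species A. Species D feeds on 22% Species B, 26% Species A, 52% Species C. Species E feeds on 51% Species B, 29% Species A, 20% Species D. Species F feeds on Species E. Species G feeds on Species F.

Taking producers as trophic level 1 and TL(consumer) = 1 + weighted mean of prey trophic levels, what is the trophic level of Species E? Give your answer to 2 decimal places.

2.86

Species B: 1 + 1 = 2
Species C: 1 + 1 = 2
Species D: 1 + (0.22×2 + 0.26×1 + 0.52×2) = 2.74
Species E: 1 + (0.51×2 + 0.29×1 + 0.2×2.74) = 2.858
Species F: 1 + 2.858 = 3.858
Species G: 1 + 3.858 = 4.858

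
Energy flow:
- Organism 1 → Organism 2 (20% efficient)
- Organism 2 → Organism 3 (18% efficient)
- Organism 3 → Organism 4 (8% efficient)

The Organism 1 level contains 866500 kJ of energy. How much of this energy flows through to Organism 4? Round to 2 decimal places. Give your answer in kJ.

2495.52 kJ

Organism 2: 866500 × 0.2 = 173300 kJ
Organism 3: 173300 × 0.18 = 31194 kJ
Organism 4: 31194 × 0.08 = 2495.52 kJ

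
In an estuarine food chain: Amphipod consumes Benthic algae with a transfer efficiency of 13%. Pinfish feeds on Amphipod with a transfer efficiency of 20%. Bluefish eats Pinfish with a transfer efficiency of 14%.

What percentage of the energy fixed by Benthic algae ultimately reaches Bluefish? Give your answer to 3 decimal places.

Product of link efficiencies: 0.13 × 0.2 × 0.14 = 0.00364
As a percentage: 0.00364 × 100 = 0.364%

0.364%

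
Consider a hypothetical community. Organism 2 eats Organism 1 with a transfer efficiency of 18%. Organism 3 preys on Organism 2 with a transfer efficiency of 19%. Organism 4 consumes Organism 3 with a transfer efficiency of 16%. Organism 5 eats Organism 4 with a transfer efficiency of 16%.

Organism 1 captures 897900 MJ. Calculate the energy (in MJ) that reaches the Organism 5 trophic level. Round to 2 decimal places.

Organism 2: 897900 × 0.18 = 161622 MJ
Organism 3: 161622 × 0.19 = 30708.18 MJ
Organism 4: 30708.18 × 0.16 = 4913.3088 MJ
Organism 5: 4913.3088 × 0.16 = 786.129408 MJ

786.13 MJ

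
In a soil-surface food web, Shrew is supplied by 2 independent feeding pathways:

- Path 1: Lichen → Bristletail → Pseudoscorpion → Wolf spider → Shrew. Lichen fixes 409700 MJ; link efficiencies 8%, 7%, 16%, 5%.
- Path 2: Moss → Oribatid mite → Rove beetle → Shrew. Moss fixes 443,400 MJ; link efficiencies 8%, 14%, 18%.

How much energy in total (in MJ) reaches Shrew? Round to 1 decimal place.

Path 1: 409700 × 0.08 × 0.07 × 0.16 × 0.05 = 18.35456 MJ
Path 2: 443400 × 0.08 × 0.14 × 0.18 = 893.8944 MJ
Total at Shrew: 18.35456 + 893.8944 = 912.24896 MJ

912.2 MJ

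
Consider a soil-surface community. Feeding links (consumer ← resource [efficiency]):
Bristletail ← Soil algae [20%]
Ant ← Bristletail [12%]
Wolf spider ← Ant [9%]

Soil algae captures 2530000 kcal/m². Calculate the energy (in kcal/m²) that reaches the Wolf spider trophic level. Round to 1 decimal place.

Bristletail: 2530000 × 0.2 = 506000 kcal/m²
Ant: 506000 × 0.12 = 60720 kcal/m²
Wolf spider: 60720 × 0.09 = 5464.8 kcal/m²

5464.8 kcal/m²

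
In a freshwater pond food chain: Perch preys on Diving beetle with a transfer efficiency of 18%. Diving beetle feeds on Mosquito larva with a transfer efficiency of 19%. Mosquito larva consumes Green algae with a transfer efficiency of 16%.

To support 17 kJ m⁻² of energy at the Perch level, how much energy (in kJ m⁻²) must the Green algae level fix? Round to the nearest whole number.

3107 kJ m⁻²

Cumulative transfer efficiency: 0.16 × 0.19 × 0.18 = 0.005472
Green algae energy = 17 / 0.005472 = 3107 kJ m⁻²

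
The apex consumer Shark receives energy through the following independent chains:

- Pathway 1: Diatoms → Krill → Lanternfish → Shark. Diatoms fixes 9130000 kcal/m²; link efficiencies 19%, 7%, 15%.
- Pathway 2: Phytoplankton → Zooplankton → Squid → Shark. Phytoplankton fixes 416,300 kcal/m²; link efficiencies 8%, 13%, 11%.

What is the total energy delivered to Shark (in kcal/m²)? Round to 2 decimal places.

Pathway 1: 9130000 × 0.19 × 0.07 × 0.15 = 18214.35 kcal/m²
Pathway 2: 416300 × 0.08 × 0.13 × 0.11 = 476.2472 kcal/m²
Total at Shark: 18214.35 + 476.2472 = 18690.5972 kcal/m²

18690.60 kcal/m²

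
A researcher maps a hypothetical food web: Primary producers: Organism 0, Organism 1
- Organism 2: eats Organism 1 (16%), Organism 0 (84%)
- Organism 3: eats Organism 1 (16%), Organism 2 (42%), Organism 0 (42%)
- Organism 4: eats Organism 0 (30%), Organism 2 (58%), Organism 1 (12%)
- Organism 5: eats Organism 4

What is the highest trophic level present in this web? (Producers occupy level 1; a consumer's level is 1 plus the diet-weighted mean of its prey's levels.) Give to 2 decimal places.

Organism 2: 1 + (0.16×1 + 0.84×1) = 2
Organism 3: 1 + (0.16×1 + 0.42×2 + 0.42×1) = 2.42
Organism 4: 1 + (0.3×1 + 0.58×2 + 0.12×1) = 2.58
Organism 5: 1 + 2.58 = 3.58

3.58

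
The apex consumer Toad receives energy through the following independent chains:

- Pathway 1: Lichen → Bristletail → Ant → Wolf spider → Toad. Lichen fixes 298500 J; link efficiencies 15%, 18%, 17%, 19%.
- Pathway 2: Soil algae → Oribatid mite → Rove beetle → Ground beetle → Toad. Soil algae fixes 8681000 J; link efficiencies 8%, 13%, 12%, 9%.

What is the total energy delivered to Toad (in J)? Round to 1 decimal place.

Pathway 1: 298500 × 0.15 × 0.18 × 0.17 × 0.19 = 260.32185 J
Pathway 2: 8681000 × 0.08 × 0.13 × 0.12 × 0.09 = 975.04992 J
Total at Toad: 260.32185 + 975.04992 = 1235.37177 J

1235.4 J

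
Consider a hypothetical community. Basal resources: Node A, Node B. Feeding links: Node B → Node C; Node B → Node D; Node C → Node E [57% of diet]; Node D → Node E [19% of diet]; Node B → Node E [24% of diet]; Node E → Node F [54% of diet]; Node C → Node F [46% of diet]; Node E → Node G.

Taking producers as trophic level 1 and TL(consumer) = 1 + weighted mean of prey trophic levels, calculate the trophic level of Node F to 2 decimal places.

3.41

Node C: 1 + 1 = 2
Node D: 1 + 1 = 2
Node E: 1 + (0.57×2 + 0.19×2 + 0.24×1) = 2.76
Node F: 1 + (0.54×2.76 + 0.46×2) = 3.4104
Node G: 1 + 2.76 = 3.76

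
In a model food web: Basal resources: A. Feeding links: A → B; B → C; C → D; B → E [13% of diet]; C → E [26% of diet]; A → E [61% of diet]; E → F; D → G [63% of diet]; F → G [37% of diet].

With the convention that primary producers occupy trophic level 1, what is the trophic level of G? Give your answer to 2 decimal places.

4.87

B: 1 + 1 = 2
C: 1 + 2 = 3
D: 1 + 3 = 4
E: 1 + (0.13×2 + 0.26×3 + 0.61×1) = 2.65
F: 1 + 2.65 = 3.65
G: 1 + (0.63×4 + 0.37×3.65) = 4.8705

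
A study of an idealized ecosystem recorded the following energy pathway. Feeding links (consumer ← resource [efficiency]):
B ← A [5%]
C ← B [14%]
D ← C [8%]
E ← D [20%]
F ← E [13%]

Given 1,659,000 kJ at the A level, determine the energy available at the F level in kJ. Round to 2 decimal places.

24.16 kJ

B: 1659000 × 0.05 = 82950 kJ
C: 82950 × 0.14 = 11613 kJ
D: 11613 × 0.08 = 929.04 kJ
E: 929.04 × 0.2 = 185.808 kJ
F: 185.808 × 0.13 = 24.15504 kJ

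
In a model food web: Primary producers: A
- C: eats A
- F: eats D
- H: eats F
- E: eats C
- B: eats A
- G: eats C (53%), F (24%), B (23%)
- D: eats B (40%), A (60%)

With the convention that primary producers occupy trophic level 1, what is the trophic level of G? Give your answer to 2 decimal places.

3.34

B: 1 + 1 = 2
C: 1 + 1 = 2
D: 1 + (0.4×2 + 0.6×1) = 2.4
E: 1 + 2 = 3
F: 1 + 2.4 = 3.4
G: 1 + (0.53×2 + 0.24×3.4 + 0.23×2) = 3.336
H: 1 + 3.4 = 4.4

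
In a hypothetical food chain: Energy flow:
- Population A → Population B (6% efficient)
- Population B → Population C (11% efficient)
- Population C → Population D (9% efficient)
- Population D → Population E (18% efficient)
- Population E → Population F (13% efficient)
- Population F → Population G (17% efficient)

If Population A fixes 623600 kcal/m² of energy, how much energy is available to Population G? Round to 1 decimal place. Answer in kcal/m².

1.5 kcal/m²

Population B: 623600 × 0.06 = 37416 kcal/m²
Population C: 37416 × 0.11 = 4115.76 kcal/m²
Population D: 4115.76 × 0.09 = 370.4184 kcal/m²
Population E: 370.4184 × 0.18 = 66.675312 kcal/m²
Population F: 66.675312 × 0.13 = 8.66779056 kcal/m²
Population G: 8.66779056 × 0.17 = 1.4735243952 kcal/m²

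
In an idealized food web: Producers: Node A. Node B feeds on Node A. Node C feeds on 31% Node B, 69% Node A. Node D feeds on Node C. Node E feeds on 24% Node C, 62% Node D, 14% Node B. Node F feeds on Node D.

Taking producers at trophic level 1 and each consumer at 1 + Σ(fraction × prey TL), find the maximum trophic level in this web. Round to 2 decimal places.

Node B: 1 + 1 = 2
Node C: 1 + (0.31×2 + 0.69×1) = 2.31
Node D: 1 + 2.31 = 3.31
Node E: 1 + (0.24×2.31 + 0.62×3.31 + 0.14×2) = 3.8866
Node F: 1 + 3.31 = 4.31

4.31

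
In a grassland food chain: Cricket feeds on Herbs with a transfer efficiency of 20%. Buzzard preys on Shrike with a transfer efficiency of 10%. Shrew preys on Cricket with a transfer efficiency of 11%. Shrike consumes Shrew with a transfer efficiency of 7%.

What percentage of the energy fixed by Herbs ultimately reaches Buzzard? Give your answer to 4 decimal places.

0.0154%

Product of link efficiencies: 0.2 × 0.11 × 0.07 × 0.1 = 0.000154
As a percentage: 0.000154 × 100 = 0.0154%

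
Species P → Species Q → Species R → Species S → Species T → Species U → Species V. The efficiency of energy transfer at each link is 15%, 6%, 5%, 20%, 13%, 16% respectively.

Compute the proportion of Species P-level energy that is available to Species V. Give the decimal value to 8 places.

0.00000187

Product of link efficiencies: 0.15 × 0.06 × 0.05 × 0.2 × 0.13 × 0.16 = 0.000001872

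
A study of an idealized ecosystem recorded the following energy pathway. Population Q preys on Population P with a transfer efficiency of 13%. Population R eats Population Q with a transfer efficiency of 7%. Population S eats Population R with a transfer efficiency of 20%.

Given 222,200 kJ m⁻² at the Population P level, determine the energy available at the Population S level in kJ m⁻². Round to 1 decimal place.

404.4 kJ m⁻²

Population Q: 222200 × 0.13 = 28886 kJ m⁻²
Population R: 28886 × 0.07 = 2022.02 kJ m⁻²
Population S: 2022.02 × 0.2 = 404.404 kJ m⁻²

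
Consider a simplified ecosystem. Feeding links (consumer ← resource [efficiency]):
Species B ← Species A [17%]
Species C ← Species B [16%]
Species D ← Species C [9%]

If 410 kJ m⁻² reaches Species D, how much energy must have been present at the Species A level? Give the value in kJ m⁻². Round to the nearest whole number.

167484 kJ m⁻²

Cumulative transfer efficiency: 0.17 × 0.16 × 0.09 = 0.002448
Species A energy = 410 / 0.002448 = 167484 kJ m⁻²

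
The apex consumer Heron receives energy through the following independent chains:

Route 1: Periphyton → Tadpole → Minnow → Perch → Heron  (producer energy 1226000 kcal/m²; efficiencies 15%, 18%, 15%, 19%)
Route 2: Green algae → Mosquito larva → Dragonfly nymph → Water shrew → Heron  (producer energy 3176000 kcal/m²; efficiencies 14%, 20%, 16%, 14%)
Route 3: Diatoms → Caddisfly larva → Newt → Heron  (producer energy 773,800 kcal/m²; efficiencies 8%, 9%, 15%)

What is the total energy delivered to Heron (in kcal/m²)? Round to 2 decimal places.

Route 1: 1226000 × 0.15 × 0.18 × 0.15 × 0.19 = 943.407 kcal/m²
Route 2: 3176000 × 0.14 × 0.2 × 0.16 × 0.14 = 1991.9872 kcal/m²
Route 3: 773800 × 0.08 × 0.09 × 0.15 = 835.704 kcal/m²
Total at Heron: 943.407 + 1991.9872 + 835.704 = 3771.0982 kcal/m²

3771.10 kcal/m²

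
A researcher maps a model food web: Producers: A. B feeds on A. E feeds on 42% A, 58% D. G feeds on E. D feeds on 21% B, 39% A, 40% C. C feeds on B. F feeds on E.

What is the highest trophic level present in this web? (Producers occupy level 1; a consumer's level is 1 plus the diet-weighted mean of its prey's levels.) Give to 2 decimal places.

B: 1 + 1 = 2
C: 1 + 2 = 3
D: 1 + (0.21×2 + 0.39×1 + 0.4×3) = 3.01
E: 1 + (0.42×1 + 0.58×3.01) = 3.1658
F: 1 + 3.1658 = 4.1658
G: 1 + 3.1658 = 4.1658

4.17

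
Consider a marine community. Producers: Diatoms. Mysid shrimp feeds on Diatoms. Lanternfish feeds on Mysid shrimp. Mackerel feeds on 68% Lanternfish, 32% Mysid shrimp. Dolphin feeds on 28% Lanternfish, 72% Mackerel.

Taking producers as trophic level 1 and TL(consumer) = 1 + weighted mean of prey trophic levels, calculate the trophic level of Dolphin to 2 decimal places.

4.49

Mysid shrimp: 1 + 1 = 2
Lanternfish: 1 + 2 = 3
Mackerel: 1 + (0.68×3 + 0.32×2) = 3.68
Dolphin: 1 + (0.28×3 + 0.72×3.68) = 4.4896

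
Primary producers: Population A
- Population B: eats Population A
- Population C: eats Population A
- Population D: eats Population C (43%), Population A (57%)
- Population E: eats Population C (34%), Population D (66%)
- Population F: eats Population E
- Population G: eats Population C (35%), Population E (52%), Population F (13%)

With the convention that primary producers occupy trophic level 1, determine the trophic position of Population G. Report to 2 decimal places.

Population B: 1 + 1 = 2
Population C: 1 + 1 = 2
Population D: 1 + (0.43×2 + 0.57×1) = 2.43
Population E: 1 + (0.34×2 + 0.66×2.43) = 3.2838
Population F: 1 + 3.2838 = 4.2838
Population G: 1 + (0.35×2 + 0.52×3.2838 + 0.13×4.2838) = 3.96447

3.96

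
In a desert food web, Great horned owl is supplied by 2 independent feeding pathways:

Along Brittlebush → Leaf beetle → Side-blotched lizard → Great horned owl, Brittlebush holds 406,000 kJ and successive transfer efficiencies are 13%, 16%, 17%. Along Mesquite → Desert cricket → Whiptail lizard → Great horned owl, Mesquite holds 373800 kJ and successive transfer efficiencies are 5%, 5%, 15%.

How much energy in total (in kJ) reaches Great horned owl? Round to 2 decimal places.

1575.79 kJ

Via Brittlebush: 406000 × 0.13 × 0.16 × 0.17 = 1435.616 kJ
Via Mesquite: 373800 × 0.05 × 0.05 × 0.15 = 140.175 kJ
Total at Great horned owl: 1435.616 + 140.175 = 1575.791 kJ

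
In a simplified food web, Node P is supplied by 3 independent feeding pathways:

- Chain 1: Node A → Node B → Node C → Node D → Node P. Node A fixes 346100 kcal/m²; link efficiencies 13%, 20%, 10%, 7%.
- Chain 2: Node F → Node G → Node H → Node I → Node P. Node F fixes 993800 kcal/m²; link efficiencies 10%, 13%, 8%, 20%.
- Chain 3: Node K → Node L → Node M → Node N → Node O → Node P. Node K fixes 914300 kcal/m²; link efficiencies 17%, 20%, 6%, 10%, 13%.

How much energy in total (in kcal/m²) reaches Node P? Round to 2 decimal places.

293.95 kcal/m²

Chain 1: 346100 × 0.13 × 0.2 × 0.1 × 0.07 = 62.9902 kcal/m²
Chain 2: 993800 × 0.1 × 0.13 × 0.08 × 0.2 = 206.7104 kcal/m²
Chain 3: 914300 × 0.17 × 0.2 × 0.06 × 0.1 × 0.13 = 24.247236 kcal/m²
Total at Node P: 62.9902 + 206.7104 + 24.247236 = 293.947836 kcal/m²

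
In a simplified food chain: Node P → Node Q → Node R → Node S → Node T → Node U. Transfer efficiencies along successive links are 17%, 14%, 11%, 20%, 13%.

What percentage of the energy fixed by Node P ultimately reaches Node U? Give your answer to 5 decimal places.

0.00681%

Product of link efficiencies: 0.17 × 0.14 × 0.11 × 0.2 × 0.13 = 0.000068068
As a percentage: 0.000068068 × 100 = 0.00681%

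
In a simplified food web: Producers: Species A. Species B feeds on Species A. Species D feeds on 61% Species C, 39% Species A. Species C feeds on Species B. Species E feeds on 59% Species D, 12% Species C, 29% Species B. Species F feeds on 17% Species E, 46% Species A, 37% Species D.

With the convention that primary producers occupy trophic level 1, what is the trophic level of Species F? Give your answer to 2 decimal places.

Species B: 1 + 1 = 2
Species C: 1 + 2 = 3
Species D: 1 + (0.61×3 + 0.39×1) = 3.22
Species E: 1 + (0.59×3.22 + 0.12×3 + 0.29×2) = 3.8398
Species F: 1 + (0.17×3.8398 + 0.46×1 + 0.37×3.22) = 3.304166

3.30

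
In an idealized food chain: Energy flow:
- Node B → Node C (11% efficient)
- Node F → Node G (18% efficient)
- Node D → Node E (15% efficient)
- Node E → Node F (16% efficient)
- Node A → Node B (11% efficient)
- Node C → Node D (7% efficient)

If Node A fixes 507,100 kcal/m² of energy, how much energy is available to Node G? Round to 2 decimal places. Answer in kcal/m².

Node B: 507100 × 0.11 = 55781 kcal/m²
Node C: 55781 × 0.11 = 6135.91 kcal/m²
Node D: 6135.91 × 0.07 = 429.5137 kcal/m²
Node E: 429.5137 × 0.15 = 64.427055 kcal/m²
Node F: 64.427055 × 0.16 = 10.3083288 kcal/m²
Node G: 10.3083288 × 0.18 = 1.855499184 kcal/m²

1.86 kcal/m²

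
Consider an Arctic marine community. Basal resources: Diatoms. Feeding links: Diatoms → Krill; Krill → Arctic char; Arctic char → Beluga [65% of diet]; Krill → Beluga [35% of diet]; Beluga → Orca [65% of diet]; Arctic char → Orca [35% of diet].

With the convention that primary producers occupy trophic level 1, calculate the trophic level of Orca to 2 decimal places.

Krill: 1 + 1 = 2
Arctic char: 1 + 2 = 3
Beluga: 1 + (0.65×3 + 0.35×2) = 3.65
Orca: 1 + (0.65×3.65 + 0.35×3) = 4.4225

4.42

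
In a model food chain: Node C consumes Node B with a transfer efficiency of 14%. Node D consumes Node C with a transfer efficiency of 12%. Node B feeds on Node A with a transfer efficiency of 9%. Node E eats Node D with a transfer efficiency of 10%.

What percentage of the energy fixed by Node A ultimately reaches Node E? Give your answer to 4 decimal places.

Product of link efficiencies: 0.09 × 0.14 × 0.12 × 0.1 = 0.0001512
As a percentage: 0.0001512 × 100 = 0.0151%

0.0151%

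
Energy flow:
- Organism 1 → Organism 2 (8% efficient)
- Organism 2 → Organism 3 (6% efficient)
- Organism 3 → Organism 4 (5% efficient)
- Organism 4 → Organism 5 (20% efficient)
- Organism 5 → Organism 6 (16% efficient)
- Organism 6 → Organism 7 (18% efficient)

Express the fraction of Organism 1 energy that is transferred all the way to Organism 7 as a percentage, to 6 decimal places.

0.000138%

Product of link efficiencies: 0.08 × 0.06 × 0.05 × 0.2 × 0.16 × 0.18 = 0.0000013824
As a percentage: 0.0000013824 × 100 = 0.000138%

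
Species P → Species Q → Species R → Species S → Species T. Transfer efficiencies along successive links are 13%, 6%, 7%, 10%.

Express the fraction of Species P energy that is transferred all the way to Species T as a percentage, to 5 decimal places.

Product of link efficiencies: 0.13 × 0.06 × 0.07 × 0.1 = 0.0000546
As a percentage: 0.0000546 × 100 = 0.00546%

0.00546%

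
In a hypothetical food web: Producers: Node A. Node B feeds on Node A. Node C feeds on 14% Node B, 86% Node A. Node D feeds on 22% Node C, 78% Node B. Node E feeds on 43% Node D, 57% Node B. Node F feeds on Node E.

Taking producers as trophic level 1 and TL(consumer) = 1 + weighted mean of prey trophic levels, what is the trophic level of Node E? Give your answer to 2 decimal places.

Node B: 1 + 1 = 2
Node C: 1 + (0.14×2 + 0.86×1) = 2.14
Node D: 1 + (0.22×2.14 + 0.78×2) = 3.0308
Node E: 1 + (0.43×3.0308 + 0.57×2) = 3.443244
Node F: 1 + 3.443244 = 4.443244

3.44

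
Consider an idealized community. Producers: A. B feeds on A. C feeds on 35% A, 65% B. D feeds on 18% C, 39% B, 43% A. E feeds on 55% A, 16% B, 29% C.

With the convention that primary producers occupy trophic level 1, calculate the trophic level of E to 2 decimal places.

2.64

B: 1 + 1 = 2
C: 1 + (0.35×1 + 0.65×2) = 2.65
D: 1 + (0.18×2.65 + 0.39×2 + 0.43×1) = 2.687
E: 1 + (0.55×1 + 0.16×2 + 0.29×2.65) = 2.6385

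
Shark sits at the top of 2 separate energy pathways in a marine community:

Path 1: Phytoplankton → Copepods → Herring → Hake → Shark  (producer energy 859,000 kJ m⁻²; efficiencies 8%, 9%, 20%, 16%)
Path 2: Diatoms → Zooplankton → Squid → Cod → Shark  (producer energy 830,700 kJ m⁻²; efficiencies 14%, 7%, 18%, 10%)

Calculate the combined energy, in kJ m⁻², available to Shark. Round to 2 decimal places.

Path 1: 859000 × 0.08 × 0.09 × 0.2 × 0.16 = 197.9136 kJ m⁻²
Path 2: 830700 × 0.14 × 0.07 × 0.18 × 0.1 = 146.53548 kJ m⁻²
Total at Shark: 197.9136 + 146.53548 = 344.44908 kJ m⁻²

344.45 kJ m⁻²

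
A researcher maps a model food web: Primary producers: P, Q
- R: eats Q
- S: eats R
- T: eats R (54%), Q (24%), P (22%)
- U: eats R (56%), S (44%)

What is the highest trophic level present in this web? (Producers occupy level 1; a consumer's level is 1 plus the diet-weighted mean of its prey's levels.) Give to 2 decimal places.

3.44

R: 1 + 1 = 2
S: 1 + 2 = 3
T: 1 + (0.54×2 + 0.24×1 + 0.22×1) = 2.54
U: 1 + (0.56×2 + 0.44×3) = 3.44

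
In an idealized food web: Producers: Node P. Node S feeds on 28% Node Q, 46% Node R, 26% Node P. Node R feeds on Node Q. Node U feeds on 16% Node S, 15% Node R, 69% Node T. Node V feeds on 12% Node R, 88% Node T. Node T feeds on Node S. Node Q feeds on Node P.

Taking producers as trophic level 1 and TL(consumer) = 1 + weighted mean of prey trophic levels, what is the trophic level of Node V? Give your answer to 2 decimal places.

5.06

Node Q: 1 + 1 = 2
Node R: 1 + 2 = 3
Node S: 1 + (0.28×2 + 0.46×3 + 0.26×1) = 3.2
Node T: 1 + 3.2 = 4.2
Node U: 1 + (0.16×3.2 + 0.15×3 + 0.69×4.2) = 4.86
Node V: 1 + (0.12×3 + 0.88×4.2) = 5.056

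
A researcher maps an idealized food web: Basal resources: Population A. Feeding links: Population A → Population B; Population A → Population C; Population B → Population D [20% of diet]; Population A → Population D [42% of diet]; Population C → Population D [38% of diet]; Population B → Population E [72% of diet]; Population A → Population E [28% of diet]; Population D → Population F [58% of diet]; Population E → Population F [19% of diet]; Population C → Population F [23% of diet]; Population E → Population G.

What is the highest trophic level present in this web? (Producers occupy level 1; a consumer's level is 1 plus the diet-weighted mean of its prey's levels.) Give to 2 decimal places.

3.72

Population B: 1 + 1 = 2
Population C: 1 + 1 = 2
Population D: 1 + (0.2×2 + 0.42×1 + 0.38×2) = 2.58
Population E: 1 + (0.72×2 + 0.28×1) = 2.72
Population F: 1 + (0.58×2.58 + 0.19×2.72 + 0.23×2) = 3.4732
Population G: 1 + 2.72 = 3.72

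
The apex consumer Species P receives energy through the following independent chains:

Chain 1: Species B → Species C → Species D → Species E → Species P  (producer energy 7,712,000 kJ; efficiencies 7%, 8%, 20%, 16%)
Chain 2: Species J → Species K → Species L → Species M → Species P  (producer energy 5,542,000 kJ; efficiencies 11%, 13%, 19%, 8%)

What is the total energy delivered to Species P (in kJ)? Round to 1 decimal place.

2586.6 kJ

Chain 1: 7712000 × 0.07 × 0.08 × 0.2 × 0.16 = 1381.9904 kJ
Chain 2: 5542000 × 0.11 × 0.13 × 0.19 × 0.08 = 1204.60912 kJ
Total at Species P: 1381.9904 + 1204.60912 = 2586.59952 kJ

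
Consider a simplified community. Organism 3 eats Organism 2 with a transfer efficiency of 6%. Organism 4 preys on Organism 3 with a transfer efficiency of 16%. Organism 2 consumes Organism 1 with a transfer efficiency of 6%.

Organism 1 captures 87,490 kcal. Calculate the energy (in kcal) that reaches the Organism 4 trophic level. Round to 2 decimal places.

Organism 2: 87490 × 0.06 = 5249.4 kcal
Organism 3: 5249.4 × 0.06 = 314.964 kcal
Organism 4: 314.964 × 0.16 = 50.39424 kcal

50.39 kcal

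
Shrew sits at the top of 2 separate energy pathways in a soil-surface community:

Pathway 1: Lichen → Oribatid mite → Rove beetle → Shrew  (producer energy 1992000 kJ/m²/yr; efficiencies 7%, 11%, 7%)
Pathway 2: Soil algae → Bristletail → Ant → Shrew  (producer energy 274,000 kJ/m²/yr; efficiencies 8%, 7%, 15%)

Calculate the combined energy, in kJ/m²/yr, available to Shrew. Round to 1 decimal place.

Pathway 1: 1992000 × 0.07 × 0.11 × 0.07 = 1073.688 kJ/m²/yr
Pathway 2: 274000 × 0.08 × 0.07 × 0.15 = 230.16 kJ/m²/yr
Total at Shrew: 1073.688 + 230.16 = 1303.848 kJ/m²/yr

1303.8 kJ/m²/yr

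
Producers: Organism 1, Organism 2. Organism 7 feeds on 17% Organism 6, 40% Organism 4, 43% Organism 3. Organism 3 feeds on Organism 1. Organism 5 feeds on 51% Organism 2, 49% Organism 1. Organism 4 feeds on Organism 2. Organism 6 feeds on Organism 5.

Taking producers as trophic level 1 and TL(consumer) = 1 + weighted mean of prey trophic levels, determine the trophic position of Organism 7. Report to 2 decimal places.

3.17

Organism 3: 1 + 1 = 2
Organism 4: 1 + 1 = 2
Organism 5: 1 + (0.51×1 + 0.49×1) = 2
Organism 6: 1 + 2 = 3
Organism 7: 1 + (0.17×3 + 0.4×2 + 0.43×2) = 3.17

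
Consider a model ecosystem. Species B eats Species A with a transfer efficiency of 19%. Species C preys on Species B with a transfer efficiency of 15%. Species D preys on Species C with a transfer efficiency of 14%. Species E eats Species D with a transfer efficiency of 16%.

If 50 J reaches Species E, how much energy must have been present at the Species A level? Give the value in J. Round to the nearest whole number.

Cumulative transfer efficiency: 0.19 × 0.15 × 0.14 × 0.16 = 0.0006384
Species A energy = 50 / 0.0006384 = 78321 J

78321 J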